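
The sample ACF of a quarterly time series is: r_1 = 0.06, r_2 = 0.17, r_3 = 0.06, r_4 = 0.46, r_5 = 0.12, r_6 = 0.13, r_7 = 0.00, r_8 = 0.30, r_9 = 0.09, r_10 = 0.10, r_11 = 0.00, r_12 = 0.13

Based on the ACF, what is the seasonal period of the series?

The largest autocorrelation is r_4 = 0.46, with a weaker echo at lag 8 (0.30); the remaining lags stay at or below 0.17.
The dominant spike at lag 4 indicates a seasonal period of 4.

4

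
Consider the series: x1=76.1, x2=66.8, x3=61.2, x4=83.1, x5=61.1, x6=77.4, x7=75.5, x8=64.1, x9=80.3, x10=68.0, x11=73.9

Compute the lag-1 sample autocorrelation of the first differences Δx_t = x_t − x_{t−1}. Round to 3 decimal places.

-0.714

First differences Δx: -9.3, -5.6, 21.9, -22.0, 16.3, -1.9, -11.4, 16.2, -12.3, 5.9
Mean of differences = -0.2200
Numerator Σ(Δx_t−Δx̄)(Δx_{t+1}−Δx̄) = -1376.5644
Denominator Σ(Δx_t−Δx̄)² = 1928.7760
r_1(Δx) = -1376.5644 / 1928.7760 = -0.714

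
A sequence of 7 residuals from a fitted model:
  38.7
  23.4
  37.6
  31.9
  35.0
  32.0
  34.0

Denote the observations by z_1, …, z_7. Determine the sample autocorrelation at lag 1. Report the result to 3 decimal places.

Mean z̄ = (38.7 + 23.4 + 37.6 + 31.9 + 35.0 + 32.0 + 34.0)/7 = 33.2286
Deviations from mean: 5.4714, -9.8286, 4.3714, -1.3286, 1.7714, -1.2286, 0.7714
Numerator Σ_{t=1}^{6}(z_t−z̄)(z_{t+1}−z̄) = -108.0265
Denominator Σ(z_t−z̄)² = 152.6543
r_1 = -108.0265 / 152.6543 = -0.708

-0.708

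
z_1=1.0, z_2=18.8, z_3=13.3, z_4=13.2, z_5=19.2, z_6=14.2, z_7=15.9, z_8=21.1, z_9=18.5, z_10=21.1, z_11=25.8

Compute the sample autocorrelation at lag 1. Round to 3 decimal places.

Mean z̄ = (1.0 + 18.8 + 13.3 + 13.2 + 19.2 + 14.2 + 15.9 + 21.1 + 18.5 + 21.1 + 25.8)/11 = 16.5545
Numerator Σ_{t=1}^{10}(z_t−z̄)(z_{t+1}−z̄) = 11.8561
Denominator Σ(z_t−z̄)² = 412.3873
r_1 = 11.8561 / 412.3873 = 0.029

0.029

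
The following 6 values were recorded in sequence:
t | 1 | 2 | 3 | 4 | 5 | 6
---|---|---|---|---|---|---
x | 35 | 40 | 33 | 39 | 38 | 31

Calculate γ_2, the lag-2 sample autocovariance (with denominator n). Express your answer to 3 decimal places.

Mean x̄ = (35 + 40 + 33 + 39 + 38 + 31)/6 = 36.0000
Σ_{t=1}^{4}(x_t−x̄)(x_{t+2}−x̄) = -6.0000
γ_2 = -6.0000 / 6 = -1.000

-1.000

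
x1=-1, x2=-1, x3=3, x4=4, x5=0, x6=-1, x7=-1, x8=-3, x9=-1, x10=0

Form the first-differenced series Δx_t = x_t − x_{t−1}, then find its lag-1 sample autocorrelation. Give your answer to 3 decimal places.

First differences Δx: 0, 4, 1, -4, -1, 0, -2, 2, 1
Mean of differences = 0.1111
Numerator Σ(Δx_t−Δx̄)(Δx_{t+1}−Δx̄) = 1.9877
Denominator Σ(Δx_t−Δx̄)² = 42.8889
r_1(Δx) = 1.9877 / 42.8889 = 0.046

0.046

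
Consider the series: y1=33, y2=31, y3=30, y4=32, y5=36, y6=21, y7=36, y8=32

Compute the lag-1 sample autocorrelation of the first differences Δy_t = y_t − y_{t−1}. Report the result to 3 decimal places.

First differences Δy: -2, -1, 2, 4, -15, 15, -4
Mean of differences = -0.1429
Numerator Σ(Δy_t−Δȳ)(Δy_{t+1}−Δȳ) = -336.3061
Denominator Σ(Δy_t−Δȳ)² = 490.8571
r_1(Δy) = -336.3061 / 490.8571 = -0.685

-0.685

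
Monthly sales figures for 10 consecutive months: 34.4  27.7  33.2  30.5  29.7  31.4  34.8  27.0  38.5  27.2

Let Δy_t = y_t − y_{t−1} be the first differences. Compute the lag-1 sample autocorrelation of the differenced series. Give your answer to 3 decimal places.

-0.687

First differences Δy: -6.7, 5.5, -2.7, -0.8, 1.7, 3.4, -7.8, 11.5, -11.3
Mean of differences = -0.8000
Numerator Σ(Δy_t−Δȳ)(Δy_{t+1}−Δȳ) = -283.2900
Denominator Σ(Δy_t−Δȳ)² = 412.5400
r_1(Δy) = -283.2900 / 412.5400 = -0.687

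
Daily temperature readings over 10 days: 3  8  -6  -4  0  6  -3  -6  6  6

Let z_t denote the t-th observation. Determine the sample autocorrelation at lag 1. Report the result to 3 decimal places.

-0.007

Mean z̄ = (3 + 8 − 6 − 4 + 0 + 6 − 3 − 6 + 6 + 6)/10 = 1.0000
Numerator Σ_{t=1}^{9}(z_t−z̄)(z_{t+1}−z̄) = -2.0000
Denominator Σ(z_t−z̄)² = 268.0000
r_1 = -2.0000 / 268.0000 = -0.007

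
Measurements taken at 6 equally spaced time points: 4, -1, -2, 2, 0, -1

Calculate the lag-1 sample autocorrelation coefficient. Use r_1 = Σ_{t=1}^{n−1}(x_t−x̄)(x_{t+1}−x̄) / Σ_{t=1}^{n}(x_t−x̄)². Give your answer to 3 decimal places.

-0.228

Mean x̄ = (4 − 1 − 2 + 2 + 0 − 1)/6 = 0.3333
Numerator Σ_{t=1}^{5}(x_t−x̄)(x_{t+1}−x̄) = -5.7778
Denominator Σ(x_t−x̄)² = 25.3333
r_1 = -5.7778 / 25.3333 = -0.228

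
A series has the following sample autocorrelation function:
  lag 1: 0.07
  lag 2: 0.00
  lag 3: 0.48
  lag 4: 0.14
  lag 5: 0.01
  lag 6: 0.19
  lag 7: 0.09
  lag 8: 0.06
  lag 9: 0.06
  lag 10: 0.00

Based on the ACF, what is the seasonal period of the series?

The largest autocorrelation is r_3 = 0.48, with a weaker echo at lag 6 (0.19); the remaining lags stay at or below 0.14.
The dominant spike at lag 3 indicates a seasonal period of 3.

3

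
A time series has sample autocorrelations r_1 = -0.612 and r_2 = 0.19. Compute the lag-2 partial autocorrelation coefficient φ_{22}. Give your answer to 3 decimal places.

φ_{22} = (r_2 − r_1²) / (1 − r_1²)
r_1² = (-0.612)² = 0.374544
Numerator = 0.19 − 0.3745 = -0.1845; denominator = 1 − 0.3745 = 0.6255
φ_{22} = -0.1845 / 0.6255 = -0.295

-0.295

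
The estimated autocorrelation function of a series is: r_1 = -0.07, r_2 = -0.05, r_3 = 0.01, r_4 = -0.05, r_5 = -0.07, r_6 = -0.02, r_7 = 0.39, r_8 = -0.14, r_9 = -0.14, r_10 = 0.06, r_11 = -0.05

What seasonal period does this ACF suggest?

The largest autocorrelation is r_7 = 0.39; the remaining lags stay at or below 0.06.
The dominant spike at lag 7 indicates a seasonal period of 7.

7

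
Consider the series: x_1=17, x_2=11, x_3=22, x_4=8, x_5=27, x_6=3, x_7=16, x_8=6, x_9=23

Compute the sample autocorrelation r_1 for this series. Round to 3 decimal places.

-0.741

Mean x̄ = (17 + 11 + 22 + 8 + 27 + 3 + 16 + 6 + 23)/9 = 14.7778
Numerator Σ_{t=1}^{8}(x_t−x̄)(x_{t+1}−x̄) = -408.7160
Denominator Σ(x_t−x̄)² = 551.5556
r_1 = -408.7160 / 551.5556 = -0.741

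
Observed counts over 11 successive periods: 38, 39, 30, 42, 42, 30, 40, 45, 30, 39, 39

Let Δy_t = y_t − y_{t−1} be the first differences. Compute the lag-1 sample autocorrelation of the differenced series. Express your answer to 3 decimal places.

First differences Δy: 1, -9, 12, 0, -12, 10, 5, -15, 9, 0
Mean of differences = 0.1000
Numerator Σ(Δy_t−Δȳ)(Δy_{t+1}−Δȳ) = -397.0100
Denominator Σ(Δy_t−Δȳ)² = 800.9000
r_1(Δy) = -397.0100 / 800.9000 = -0.496

-0.496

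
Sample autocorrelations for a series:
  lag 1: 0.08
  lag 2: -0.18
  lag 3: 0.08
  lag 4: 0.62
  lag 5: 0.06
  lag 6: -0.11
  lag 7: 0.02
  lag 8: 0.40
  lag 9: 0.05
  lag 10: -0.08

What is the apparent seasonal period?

The largest autocorrelation is r_4 = 0.62, with a weaker echo at lag 8 (0.40); the remaining lags stay at or below 0.08.
The dominant spike at lag 4 indicates a seasonal period of 4.

4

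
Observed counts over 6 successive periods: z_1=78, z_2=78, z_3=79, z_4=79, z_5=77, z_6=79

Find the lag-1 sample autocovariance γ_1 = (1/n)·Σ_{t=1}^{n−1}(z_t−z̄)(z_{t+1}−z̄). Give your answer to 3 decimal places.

-0.241

Mean z̄ = (78 + 78 + 79 + 79 + 77 + 79)/6 = 78.3333
Deviations: -0.3333, -0.3333, 0.6667, 0.6667, -1.3333, 0.6667
Σ_{t=1}^{5}(z_t−z̄)(z_{t+1}−z̄) = -1.4444
γ_1 = -1.4444 / 6 = -0.241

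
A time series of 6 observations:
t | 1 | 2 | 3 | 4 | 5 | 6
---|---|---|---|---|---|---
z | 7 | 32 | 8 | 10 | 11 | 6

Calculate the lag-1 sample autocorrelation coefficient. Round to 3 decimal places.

Mean z̄ = (7 + 32 + 8 + 10 + 11 + 6)/6 = 12.3333
Σ(z_t−z̄)(z_{t+1}−z̄) = (-104.8889) + (-85.2222) + (10.1111) + (3.1111) + (8.4444) = -168.4444
Denominator Σ(z_t−z̄)² = 481.3333
r_1 = -168.4444 / 481.3333 = -0.350

-0.350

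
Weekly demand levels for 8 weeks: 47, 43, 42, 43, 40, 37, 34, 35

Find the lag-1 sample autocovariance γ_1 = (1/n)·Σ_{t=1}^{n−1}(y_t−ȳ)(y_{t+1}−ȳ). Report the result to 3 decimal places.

10.139

Mean ȳ = (47 + 43 + 42 + 43 + 40 + 37 + 34 + 35)/8 = 40.1250
Deviations: 6.8750, 2.8750, 1.8750, 2.8750, -0.1250, -3.1250, -6.1250, -5.1250
Σ_{t=1}^{7}(y_t−ȳ)(y_{t+1}−ȳ) = 81.1094
γ_1 = 81.1094 / 8 = 10.139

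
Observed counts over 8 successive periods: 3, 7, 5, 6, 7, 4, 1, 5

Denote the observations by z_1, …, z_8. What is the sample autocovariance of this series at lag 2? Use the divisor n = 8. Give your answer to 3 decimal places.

Mean z̄ = (3 + 7 + 5 + 6 + 7 + 4 + 1 + 5)/8 = 4.7500
Σ_{t=1}^{6}(z_t−z̄)(z_{t+2}−z̄) = -6.6250
γ_2 = -6.6250 / 8 = -0.828

-0.828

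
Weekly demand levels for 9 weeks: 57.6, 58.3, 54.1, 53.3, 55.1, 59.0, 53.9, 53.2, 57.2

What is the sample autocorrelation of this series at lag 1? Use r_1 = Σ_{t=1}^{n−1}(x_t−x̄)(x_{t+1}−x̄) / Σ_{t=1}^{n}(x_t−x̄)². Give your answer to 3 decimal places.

Mean x̄ = (57.6 + 58.3 + 54.1 + 53.3 + 55.1 + 59.0 + 53.9 + 53.2 + 57.2)/9 = 55.7444
Numerator Σ_{t=1}^{8}(x_t−x̄)(x_{t+1}−x̄) = -0.9786
Denominator Σ(x_t−x̄)² = 41.6622
r_1 = -0.9786 / 41.6622 = -0.023

-0.023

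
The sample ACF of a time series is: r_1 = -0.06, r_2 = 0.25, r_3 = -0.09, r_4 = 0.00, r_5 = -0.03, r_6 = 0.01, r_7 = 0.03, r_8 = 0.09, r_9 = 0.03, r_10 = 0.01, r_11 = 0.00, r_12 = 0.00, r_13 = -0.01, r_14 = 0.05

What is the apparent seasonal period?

2

The largest autocorrelation is r_2 = 0.25; the remaining lags stay at or below 0.09.
The dominant spike at lag 2 indicates a seasonal period of 2.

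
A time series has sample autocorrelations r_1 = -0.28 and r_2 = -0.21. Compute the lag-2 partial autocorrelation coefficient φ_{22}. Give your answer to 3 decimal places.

-0.313

φ_{22} = (r_2 − r_1²) / (1 − r_1²)
r_1² = (-0.28)² = 0.0784
Numerator = -0.21 − 0.0784 = -0.2884; denominator = 1 − 0.0784 = 0.9216
φ_{22} = -0.2884 / 0.9216 = -0.313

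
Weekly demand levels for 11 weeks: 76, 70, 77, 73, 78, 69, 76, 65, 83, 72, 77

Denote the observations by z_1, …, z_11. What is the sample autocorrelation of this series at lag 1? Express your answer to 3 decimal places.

Mean z̄ = (76 + 70 + 77 + 73 + 78 + 69 + 76 + 65 + 83 + 72 + 77)/11 = 74.1818
Numerator Σ_{t=1}^{10}(z_t−z̄)(z_{t+1}−z̄) = -179.4876
Denominator Σ(z_t−z̄)² = 249.6364
r_1 = -179.4876 / 249.6364 = -0.719

-0.719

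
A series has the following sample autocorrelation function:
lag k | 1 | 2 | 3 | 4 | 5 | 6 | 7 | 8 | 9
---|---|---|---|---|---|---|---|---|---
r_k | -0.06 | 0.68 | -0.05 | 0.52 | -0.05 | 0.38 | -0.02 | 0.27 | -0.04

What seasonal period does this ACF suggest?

The largest autocorrelation is r_2 = 0.68, with weaker echoes at lags 4 (0.52), 6 (0.38) and 8 (0.27); the remaining lags stay at or below -0.02.
The dominant spike at lag 2 indicates a seasonal period of 2.

2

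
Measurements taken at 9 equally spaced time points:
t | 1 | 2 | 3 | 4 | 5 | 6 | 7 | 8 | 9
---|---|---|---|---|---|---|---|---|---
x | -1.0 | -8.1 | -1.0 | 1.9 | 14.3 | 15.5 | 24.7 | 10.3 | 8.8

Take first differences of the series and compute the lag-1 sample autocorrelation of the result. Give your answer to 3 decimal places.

First differences Δx: -7.1, 7.1, 2.9, 12.4, 1.2, 9.2, -14.4, -1.5
Mean of differences = 1.2250
Numerator Σ(Δx_t−Δx̄)(Δx_{t+1}−Δx̄) = -102.8606
Denominator Σ(Δx_t−Δx̄)² = 546.6750
r_1(Δx) = -102.8606 / 546.6750 = -0.188

-0.188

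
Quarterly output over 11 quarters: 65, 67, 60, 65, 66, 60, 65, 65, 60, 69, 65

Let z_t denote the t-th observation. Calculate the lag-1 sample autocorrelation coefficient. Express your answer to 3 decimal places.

-0.458

Mean z̄ = (65 + 67 + 60 + 65 + 66 + 60 + 65 + 65 + 60 + 69 + 65)/11 = 64.2727
Numerator Σ_{t=1}^{10}(z_t−z̄)(z_{t+1}−z̄) = -41.3471
Denominator Σ(z_t−z̄)² = 90.1818
r_1 = -41.3471 / 90.1818 = -0.458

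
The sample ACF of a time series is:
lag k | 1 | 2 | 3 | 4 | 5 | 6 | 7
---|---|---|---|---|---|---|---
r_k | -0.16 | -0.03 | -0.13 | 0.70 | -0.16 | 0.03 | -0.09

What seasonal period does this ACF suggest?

4

The largest autocorrelation is r_4 = 0.70; the remaining lags stay at or below 0.03.
The dominant spike at lag 4 indicates a seasonal period of 4.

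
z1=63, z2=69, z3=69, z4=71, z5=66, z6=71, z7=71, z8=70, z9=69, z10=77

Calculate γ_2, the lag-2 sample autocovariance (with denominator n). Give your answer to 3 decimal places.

0.488

Mean z̄ = (63 + 69 + 69 + 71 + 66 + 71 + 71 + 70 + 69 + 77)/10 = 69.6000
Σ_{t=1}^{8}(z_t−z̄)(z_{t+2}−z̄) = 4.8800
γ_2 = 4.8800 / 10 = 0.488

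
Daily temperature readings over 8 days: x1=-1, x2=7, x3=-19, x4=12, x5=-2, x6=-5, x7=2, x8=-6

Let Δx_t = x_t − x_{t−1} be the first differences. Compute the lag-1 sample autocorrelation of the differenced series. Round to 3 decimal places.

-0.738

First differences Δx: 8, -26, 31, -14, -3, 7, -8
Mean of differences = -0.7143
Numerator Σ(Δx_t−Δx̄)(Δx_{t+1}−Δx̄) = -1487.0816
Denominator Σ(Δx_t−Δx̄)² = 2015.4286
r_1(Δx) = -1487.0816 / 2015.4286 = -0.738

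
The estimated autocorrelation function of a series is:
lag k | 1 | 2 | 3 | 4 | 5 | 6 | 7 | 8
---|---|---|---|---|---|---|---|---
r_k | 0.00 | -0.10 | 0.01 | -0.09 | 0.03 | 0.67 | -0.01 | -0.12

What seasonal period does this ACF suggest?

The largest autocorrelation is r_6 = 0.67; the remaining lags stay at or below 0.03.
The dominant spike at lag 6 indicates a seasonal period of 6.

6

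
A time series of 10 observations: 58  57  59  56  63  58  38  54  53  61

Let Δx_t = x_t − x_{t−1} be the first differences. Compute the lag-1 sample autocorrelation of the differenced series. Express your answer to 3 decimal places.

First differences Δx: -1, 2, -3, 7, -5, -20, 16, -1, 8
Mean of differences = 0.3333
Numerator Σ(Δx_t−Δx̄)(Δx_{t+1}−Δx̄) = -306.7778
Denominator Σ(Δx_t−Δx̄)² = 808.0000
r_1(Δx) = -306.7778 / 808.0000 = -0.380

-0.380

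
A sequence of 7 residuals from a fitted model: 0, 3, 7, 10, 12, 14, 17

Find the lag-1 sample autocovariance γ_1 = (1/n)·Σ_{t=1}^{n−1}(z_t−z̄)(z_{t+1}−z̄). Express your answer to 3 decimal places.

17.429

Mean z̄ = (0 + 3 + 7 + 10 + 12 + 14 + 17)/7 = 9.0000
Σ_{t=1}^{6}(z_t−z̄)(z_{t+1}−z̄) = 122.0000
γ_1 = 122.0000 / 7 = 17.429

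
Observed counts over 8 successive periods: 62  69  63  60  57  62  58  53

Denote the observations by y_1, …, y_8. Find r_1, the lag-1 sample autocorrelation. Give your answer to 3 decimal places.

0.280

Mean ȳ = (62 + 69 + 63 + 60 + 57 + 62 + 58 + 53)/8 = 60.5000
Deviations from mean: 1.5000, 8.5000, 2.5000, -0.5000, -3.5000, 1.5000, -2.5000, -7.5000
Σ(y_t−ȳ)(y_{t+1}−ȳ) = (12.7500) + (21.2500) + (-1.2500) + (1.7500) + (-5.2500) + (-3.7500) + (18.7500) = 44.2500
Denominator Σ(y_t−ȳ)² = 158.0000
r_1 = 44.2500 / 158.0000 = 0.280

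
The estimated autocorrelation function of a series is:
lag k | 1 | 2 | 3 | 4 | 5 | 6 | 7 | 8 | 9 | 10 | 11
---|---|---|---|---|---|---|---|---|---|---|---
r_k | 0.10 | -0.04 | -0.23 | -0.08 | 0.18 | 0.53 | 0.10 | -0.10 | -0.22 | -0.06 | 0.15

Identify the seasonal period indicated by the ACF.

The largest autocorrelation is r_6 = 0.53; the remaining lags stay at or below 0.18.
The dominant spike at lag 6 indicates a seasonal period of 6.

6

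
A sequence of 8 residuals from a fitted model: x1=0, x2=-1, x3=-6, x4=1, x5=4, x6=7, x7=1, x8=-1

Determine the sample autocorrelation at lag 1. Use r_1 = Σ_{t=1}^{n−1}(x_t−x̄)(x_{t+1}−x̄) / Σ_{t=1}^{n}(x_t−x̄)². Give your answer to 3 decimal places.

Mean x̄ = (0 − 1 − 6 + 1 + 4 + 7 + 1 − 1)/8 = 0.6250
Deviations from mean: -0.6250, -1.6250, -6.6250, 0.3750, 3.3750, 6.3750, 0.3750, -1.6250
Σ(x_t−x̄)(x_{t+1}−x̄) = (1.0156) + (10.7656) + (-2.4844) + (1.2656) + (21.5156) + (2.3906) + (-0.6094) = 33.8594
Denominator Σ(x_t−x̄)² = 101.8750
r_1 = 33.8594 / 101.8750 = 0.332

0.332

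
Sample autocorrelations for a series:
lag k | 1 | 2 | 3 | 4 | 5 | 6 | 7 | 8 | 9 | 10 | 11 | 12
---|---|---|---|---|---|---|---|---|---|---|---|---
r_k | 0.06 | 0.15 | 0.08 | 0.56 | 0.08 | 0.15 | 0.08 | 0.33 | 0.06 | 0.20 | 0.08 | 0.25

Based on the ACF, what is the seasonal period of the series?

The largest autocorrelation is r_4 = 0.56, with weaker echoes at lags 8 (0.33) and 12 (0.25); the remaining lags stay at or below 0.20.
The dominant spike at lag 4 indicates a seasonal period of 4.

4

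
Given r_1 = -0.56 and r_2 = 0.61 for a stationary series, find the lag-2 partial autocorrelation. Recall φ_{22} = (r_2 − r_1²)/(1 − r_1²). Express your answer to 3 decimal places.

φ_{22} = (r_2 − r_1²) / (1 − r_1²)
r_1² = (-0.56)² = 0.3136
Numerator = 0.61 − 0.3136 = 0.2964; denominator = 1 − 0.3136 = 0.6864
φ_{22} = 0.2964 / 0.6864 = 0.432

0.432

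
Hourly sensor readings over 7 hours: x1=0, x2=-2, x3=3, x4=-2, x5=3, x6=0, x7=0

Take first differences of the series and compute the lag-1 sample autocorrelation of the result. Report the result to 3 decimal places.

First differences Δx: -2, 5, -5, 5, -3, 0
Mean of differences = 0.0000
Numerator Σ(Δx_t−Δx̄)(Δx_{t+1}−Δx̄) = -75.0000
Denominator Σ(Δx_t−Δx̄)² = 88.0000
r_1(Δx) = -75.0000 / 88.0000 = -0.852

-0.852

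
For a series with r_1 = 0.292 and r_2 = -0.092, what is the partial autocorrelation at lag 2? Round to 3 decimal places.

-0.194

φ_{22} = (r_2 − r_1²) / (1 − r_1²)
r_1² = (0.292)² = 0.085264
Numerator = -0.092 − 0.0853 = -0.1773; denominator = 1 − 0.0853 = 0.9147
φ_{22} = -0.1773 / 0.9147 = -0.194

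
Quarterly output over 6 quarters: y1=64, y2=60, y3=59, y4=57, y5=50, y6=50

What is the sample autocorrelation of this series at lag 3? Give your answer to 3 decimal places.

Mean ȳ = (64 + 60 + 59 + 57 + 50 + 50)/6 = 56.6667
Deviations from mean: 7.3333, 3.3333, 2.3333, 0.3333, -6.6667, -6.6667
Σ(y_t−ȳ)(y_{t+3}−ȳ) = (2.4444) + (-22.2222) + (-15.5556) = -35.3333
Denominator Σ(y_t−ȳ)² = 159.3333
r_3 = -35.3333 / 159.3333 = -0.222

-0.222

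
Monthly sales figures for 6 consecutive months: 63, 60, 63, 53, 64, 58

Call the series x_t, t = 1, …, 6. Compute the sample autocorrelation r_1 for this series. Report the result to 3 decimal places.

Mean x̄ = (63 + 60 + 63 + 53 + 64 + 58)/6 = 60.1667
Σ(x_t−x̄)(x_{t+1}−x̄) = (-0.4722) + (-0.4722) + (-20.3056) + (-27.4722) + (-8.3056) = -57.0278
Denominator Σ(x_t−x̄)² = 86.8333
r_1 = -57.0278 / 86.8333 = -0.657

-0.657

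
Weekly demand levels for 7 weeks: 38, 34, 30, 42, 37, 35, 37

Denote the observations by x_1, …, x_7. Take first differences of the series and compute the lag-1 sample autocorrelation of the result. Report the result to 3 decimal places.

-0.411

First differences Δx: -4, -4, 12, -5, -2, 2
Mean of differences = -0.1667
Numerator Σ(Δx_t−Δx̄)(Δx_{t+1}−Δx̄) = -85.8611
Denominator Σ(Δx_t−Δx̄)² = 208.8333
r_1(Δx) = -85.8611 / 208.8333 = -0.411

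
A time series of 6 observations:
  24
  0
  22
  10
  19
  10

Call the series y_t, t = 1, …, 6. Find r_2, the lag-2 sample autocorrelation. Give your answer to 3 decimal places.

Mean ȳ = (24 + 0 + 22 + 10 + 19 + 10)/6 = 14.1667
Numerator Σ_{t=1}^{4}(y_t−ȳ)(y_{t+2}−ȳ) = 191.2778
Denominator Σ(y_t−ȳ)² = 416.8333
r_2 = 191.2778 / 416.8333 = 0.459

0.459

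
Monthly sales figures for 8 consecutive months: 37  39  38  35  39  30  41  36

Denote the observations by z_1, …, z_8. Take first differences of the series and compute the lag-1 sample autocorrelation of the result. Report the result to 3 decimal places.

-0.782

First differences Δz: 2, -1, -3, 4, -9, 11, -5
Mean of differences = -0.1429
Numerator Σ(Δz_t−Δz̄)(Δz_{t+1}−Δz̄) = -200.7347
Denominator Σ(Δz_t−Δz̄)² = 256.8571
r_1(Δz) = -200.7347 / 256.8571 = -0.782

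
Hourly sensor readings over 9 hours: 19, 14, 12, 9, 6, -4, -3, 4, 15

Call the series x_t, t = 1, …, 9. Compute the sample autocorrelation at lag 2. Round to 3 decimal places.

Mean x̄ = (19 + 14 + 12 + 9 + 6 − 4 − 3 + 4 + 15)/9 = 8.0000
Σ(x_t−x̄)(x_{t+2}−x̄) = (44.0000) + (6.0000) + (-8.0000) + (-12.0000) + (22.0000) + (48.0000) + (-77.0000) = 23.0000
Denominator Σ(x_t−x̄)² = 508.0000
r_2 = 23.0000 / 508.0000 = 0.045

0.045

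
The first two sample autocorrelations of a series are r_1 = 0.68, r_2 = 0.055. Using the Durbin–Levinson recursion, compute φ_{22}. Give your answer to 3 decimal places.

-0.758

φ_{22} = (r_2 − r_1²) / (1 − r_1²)
r_1² = (0.68)² = 0.4624
Numerator = 0.055 − 0.4624 = -0.4074; denominator = 1 − 0.4624 = 0.5376
φ_{22} = -0.4074 / 0.5376 = -0.758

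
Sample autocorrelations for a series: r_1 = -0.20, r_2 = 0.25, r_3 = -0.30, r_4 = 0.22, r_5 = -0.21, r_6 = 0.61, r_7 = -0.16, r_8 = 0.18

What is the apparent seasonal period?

6

The largest autocorrelation is r_6 = 0.61; the remaining lags stay at or below 0.25.
The dominant spike at lag 6 indicates a seasonal period of 6.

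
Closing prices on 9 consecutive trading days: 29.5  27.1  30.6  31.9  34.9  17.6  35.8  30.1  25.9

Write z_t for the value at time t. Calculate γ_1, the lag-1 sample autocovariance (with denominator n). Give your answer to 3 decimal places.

Mean z̄ = (29.5 + 27.1 + 30.6 + 31.9 + 34.9 + 17.6 + 35.8 + 30.1 + 25.9)/9 = 29.2667
Σ_{t=1}^{8}(z_t−z̄)(z_{t+1}−z̄) = -124.3544
γ_1 = -124.3544 / 9 = -13.817

-13.817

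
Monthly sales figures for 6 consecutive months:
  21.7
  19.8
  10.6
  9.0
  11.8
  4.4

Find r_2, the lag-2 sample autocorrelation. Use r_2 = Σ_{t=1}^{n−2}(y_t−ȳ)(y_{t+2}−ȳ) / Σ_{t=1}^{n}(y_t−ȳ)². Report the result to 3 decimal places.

-0.053

Mean ȳ = (21.7 + 19.8 + 10.6 + 9.0 + 11.8 + 4.4)/6 = 12.8833
Σ(y_t−ȳ)(y_{t+2}−ȳ) = (-20.1314) + (-26.8597) + (2.4736) + (32.9436) = -11.5739
Denominator Σ(y_t−ȳ)² = 219.0083
r_2 = -11.5739 / 219.0083 = -0.053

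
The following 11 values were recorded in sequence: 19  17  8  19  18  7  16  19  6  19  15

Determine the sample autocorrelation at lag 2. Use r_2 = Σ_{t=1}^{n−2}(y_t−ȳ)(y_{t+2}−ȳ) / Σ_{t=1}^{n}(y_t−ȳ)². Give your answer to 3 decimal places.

Mean ȳ = (19 + 17 + 8 + 19 + 18 + 7 + 16 + 19 + 6 + 19 + 15)/11 = 14.8182
Numerator Σ_{t=1}^{9}(y_t−ȳ)(y_{t+2}−ȳ) = -97.2479
Denominator Σ(y_t−ȳ)² = 271.6364
r_2 = -97.2479 / 271.6364 = -0.358

-0.358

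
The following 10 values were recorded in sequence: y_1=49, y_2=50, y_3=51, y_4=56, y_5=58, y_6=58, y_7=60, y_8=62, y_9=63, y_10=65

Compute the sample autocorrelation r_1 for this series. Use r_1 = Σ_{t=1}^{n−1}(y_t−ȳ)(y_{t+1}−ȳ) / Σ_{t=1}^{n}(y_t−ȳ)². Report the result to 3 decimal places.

0.699

Mean ȳ = (49 + 50 + 51 + 56 + 58 + 58 + 60 + 62 + 63 + 65)/10 = 57.2000
Numerator Σ_{t=1}^{9}(y_t−ȳ)(y_{t+1}−ȳ) = 199.5600
Denominator Σ(y_t−ȳ)² = 285.6000
r_1 = 199.5600 / 285.6000 = 0.699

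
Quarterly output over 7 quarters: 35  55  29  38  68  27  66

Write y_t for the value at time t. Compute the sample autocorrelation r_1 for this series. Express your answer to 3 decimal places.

Mean ȳ = (35 + 55 + 29 + 38 + 68 + 27 + 66)/7 = 45.4286
Deviations from mean: -10.4286, 9.5714, -16.4286, -7.4286, 22.5714, -18.4286, 20.5714
Numerator Σ_{t=1}^{6}(y_t−ȳ)(y_{t+1}−ȳ) = -1097.7551
Denominator Σ(y_t−ȳ)² = 1797.7143
r_1 = -1097.7551 / 1797.7143 = -0.611

-0.611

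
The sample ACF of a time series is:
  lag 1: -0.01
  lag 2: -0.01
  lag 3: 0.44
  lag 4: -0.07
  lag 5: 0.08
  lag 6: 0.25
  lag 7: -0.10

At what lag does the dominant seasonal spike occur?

3

The largest autocorrelation is r_3 = 0.44, with a weaker echo at lag 6 (0.25); the remaining lags stay at or below 0.08.
The dominant spike at lag 3 indicates a seasonal period of 3.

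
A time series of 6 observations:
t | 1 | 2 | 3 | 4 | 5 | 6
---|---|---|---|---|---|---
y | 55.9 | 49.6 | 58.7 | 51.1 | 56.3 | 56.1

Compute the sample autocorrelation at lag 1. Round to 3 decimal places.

-0.734

Mean ȳ = (55.9 + 49.6 + 58.7 + 51.1 + 56.3 + 56.1)/6 = 54.6167
Deviations from mean: 1.2833, -5.0167, 4.0833, -3.5167, 1.6833, 1.4833
Numerator Σ_{t=1}^{5}(y_t−ȳ)(y_{t+1}−ȳ) = -44.7053
Denominator Σ(y_t−ȳ)² = 60.8883
r_1 = -44.7053 / 60.8883 = -0.734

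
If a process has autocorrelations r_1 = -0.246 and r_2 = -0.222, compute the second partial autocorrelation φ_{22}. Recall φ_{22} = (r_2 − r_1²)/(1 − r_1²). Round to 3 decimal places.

-0.301

φ_{22} = (r_2 − r_1²) / (1 − r_1²)
r_1² = (-0.246)² = 0.060516
Numerator = -0.222 − 0.0605 = -0.2825; denominator = 1 − 0.0605 = 0.9395
φ_{22} = -0.2825 / 0.9395 = -0.301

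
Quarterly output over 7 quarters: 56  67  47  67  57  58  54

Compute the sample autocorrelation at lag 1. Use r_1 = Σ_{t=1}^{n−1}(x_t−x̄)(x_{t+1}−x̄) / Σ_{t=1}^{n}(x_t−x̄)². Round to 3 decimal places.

-0.740

Mean x̄ = (56 + 67 + 47 + 67 + 57 + 58 + 54)/7 = 58.0000
Deviations from mean: -2.0000, 9.0000, -11.0000, 9.0000, -1.0000, 0.0000, -4.0000
Σ(x_t−x̄)(x_{t+1}−x̄) = (-18.0000) + (-99.0000) + (-99.0000) + (-9.0000) + (0.0000) + (0.0000) = -225.0000
Denominator Σ(x_t−x̄)² = 304.0000
r_1 = -225.0000 / 304.0000 = -0.740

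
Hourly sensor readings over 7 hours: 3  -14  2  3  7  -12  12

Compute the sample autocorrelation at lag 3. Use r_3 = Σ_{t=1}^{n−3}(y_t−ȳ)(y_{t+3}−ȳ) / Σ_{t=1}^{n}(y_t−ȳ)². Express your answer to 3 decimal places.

-0.140

Mean ȳ = (3 − 14 + 2 + 3 + 7 − 12 + 12)/7 = 0.1429
Σ(y_t−ȳ)(y_{t+3}−ȳ) = (8.1633) + (-96.9796) + (-22.5510) + (33.8776) = -77.4898
Denominator Σ(y_t−ȳ)² = 554.8571
r_3 = -77.4898 / 554.8571 = -0.140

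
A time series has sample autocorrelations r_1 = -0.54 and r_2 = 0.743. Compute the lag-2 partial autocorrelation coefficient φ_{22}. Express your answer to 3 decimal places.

φ_{22} = (r_2 − r_1²) / (1 − r_1²)
r_1² = (-0.54)² = 0.2916
Numerator = 0.743 − 0.2916 = 0.4514; denominator = 1 − 0.2916 = 0.7084
φ_{22} = 0.4514 / 0.7084 = 0.637

0.637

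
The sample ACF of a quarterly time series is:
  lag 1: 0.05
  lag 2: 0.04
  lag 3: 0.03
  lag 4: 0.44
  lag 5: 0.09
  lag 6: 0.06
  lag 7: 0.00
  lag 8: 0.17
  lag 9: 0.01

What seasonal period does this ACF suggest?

4

The largest autocorrelation is r_4 = 0.44, with a weaker echo at lag 8 (0.17); the remaining lags stay at or below 0.09.
The dominant spike at lag 4 indicates a seasonal period of 4.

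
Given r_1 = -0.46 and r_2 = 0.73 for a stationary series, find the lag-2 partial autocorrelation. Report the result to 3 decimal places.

φ_{22} = (r_2 − r_1²) / (1 − r_1²)
r_1² = (-0.46)² = 0.2116
Numerator = 0.73 − 0.2116 = 0.5184; denominator = 1 − 0.2116 = 0.7884
φ_{22} = 0.5184 / 0.7884 = 0.658

0.658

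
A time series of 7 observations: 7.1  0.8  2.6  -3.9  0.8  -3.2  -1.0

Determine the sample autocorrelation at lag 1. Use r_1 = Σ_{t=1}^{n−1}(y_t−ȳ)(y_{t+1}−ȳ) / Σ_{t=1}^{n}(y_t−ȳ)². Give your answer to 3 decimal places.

Mean ȳ = (7.1 + 0.8 + 2.6 − 3.9 + 0.8 − 3.2 − 1.0)/7 = 0.4571
Deviations from mean: 6.6429, 0.3429, 2.1429, -4.3571, 0.3429, -3.6571, -1.4571
Σ(y_t−ȳ)(y_{t+1}−ȳ) = (2.2776) + (0.7347) + (-9.3367) + (-1.4939) + (-1.2539) + (5.3290) = -3.7433
Denominator Σ(y_t−ȳ)² = 83.4371
r_1 = -3.7433 / 83.4371 = -0.045

-0.045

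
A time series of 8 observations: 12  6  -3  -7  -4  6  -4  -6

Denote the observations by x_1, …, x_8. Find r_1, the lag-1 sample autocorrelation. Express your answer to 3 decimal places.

0.231

Mean x̄ = (12 + 6 − 3 − 7 − 4 + 6 − 4 − 6)/8 = 0.0000
Deviations from mean: 12.0000, 6.0000, -3.0000, -7.0000, -4.0000, 6.0000, -4.0000, -6.0000
Σ(x_t−x̄)(x_{t+1}−x̄) = (72.0000) + (-18.0000) + (21.0000) + (28.0000) + (-24.0000) + (-24.0000) + (24.0000) = 79.0000
Denominator Σ(x_t−x̄)² = 342.0000
r_1 = 79.0000 / 342.0000 = 0.231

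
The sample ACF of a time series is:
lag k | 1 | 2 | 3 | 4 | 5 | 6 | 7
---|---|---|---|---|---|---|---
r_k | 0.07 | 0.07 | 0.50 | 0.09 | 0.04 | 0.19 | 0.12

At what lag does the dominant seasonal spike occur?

3

The largest autocorrelation is r_3 = 0.50, with a weaker echo at lag 6 (0.19); the remaining lags stay at or below 0.12.
The dominant spike at lag 3 indicates a seasonal period of 3.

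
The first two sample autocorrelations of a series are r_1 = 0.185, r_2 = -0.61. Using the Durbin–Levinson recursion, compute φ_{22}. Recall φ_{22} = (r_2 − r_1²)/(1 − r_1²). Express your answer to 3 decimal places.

φ_{22} = (r_2 − r_1²) / (1 − r_1²)
r_1² = (0.185)² = 0.034225
Numerator = -0.61 − 0.0342 = -0.6442; denominator = 1 − 0.0342 = 0.9658
φ_{22} = -0.6442 / 0.9658 = -0.667

-0.667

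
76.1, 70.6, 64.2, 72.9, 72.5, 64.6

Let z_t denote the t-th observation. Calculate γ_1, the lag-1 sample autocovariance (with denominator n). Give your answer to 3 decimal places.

Mean z̄ = (76.1 + 70.6 + 64.2 + 72.9 + 72.5 + 64.6)/6 = 70.1500
Deviations: 5.9500, 0.4500, -5.9500, 2.7500, 2.3500, -5.5500
Σ_{t=1}^{5}(z_t−z̄)(z_{t+1}−z̄) = -22.9425
γ_1 = -22.9425 / 6 = -3.824

-3.824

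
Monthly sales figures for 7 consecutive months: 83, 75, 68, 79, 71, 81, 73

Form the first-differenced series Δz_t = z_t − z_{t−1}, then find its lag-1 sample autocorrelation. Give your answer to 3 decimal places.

First differences Δz: -8, -7, 11, -8, 10, -8
Mean of differences = -1.6667
Numerator Σ(Δz_t−Δz̄)(Δz_{t+1}−Δz̄) = -261.7778
Denominator Σ(Δz_t−Δz̄)² = 445.3333
r_1(Δz) = -261.7778 / 445.3333 = -0.588

-0.588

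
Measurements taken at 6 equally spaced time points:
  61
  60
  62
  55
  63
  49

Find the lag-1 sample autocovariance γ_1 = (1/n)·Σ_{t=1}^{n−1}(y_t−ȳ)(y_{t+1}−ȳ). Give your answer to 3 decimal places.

-10.130

Mean ȳ = (61 + 60 + 62 + 55 + 63 + 49)/6 = 58.3333
Σ_{t=1}^{5}(y_t−ȳ)(y_{t+1}−ȳ) = -60.7778
γ_1 = -60.7778 / 6 = -10.130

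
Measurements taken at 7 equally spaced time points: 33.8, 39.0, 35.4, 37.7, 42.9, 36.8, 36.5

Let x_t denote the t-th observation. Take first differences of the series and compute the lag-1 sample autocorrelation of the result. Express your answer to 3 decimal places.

-0.407

First differences Δx: 5.2, -3.6, 2.3, 5.2, -6.1, -0.3
Mean of differences = 0.4500
Numerator Σ(Δx_t−Δx̄)(Δx_{t+1}−Δx̄) = -44.1425
Denominator Σ(Δx_t−Δx̄)² = 108.4150
r_1(Δx) = -44.1425 / 108.4150 = -0.407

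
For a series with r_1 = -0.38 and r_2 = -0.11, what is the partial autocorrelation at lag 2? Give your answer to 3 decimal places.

-0.297

φ_{22} = (r_2 − r_1²) / (1 − r_1²)
r_1² = (-0.38)² = 0.1444
Numerator = -0.11 − 0.1444 = -0.2544; denominator = 1 − 0.1444 = 0.8556
φ_{22} = -0.2544 / 0.8556 = -0.297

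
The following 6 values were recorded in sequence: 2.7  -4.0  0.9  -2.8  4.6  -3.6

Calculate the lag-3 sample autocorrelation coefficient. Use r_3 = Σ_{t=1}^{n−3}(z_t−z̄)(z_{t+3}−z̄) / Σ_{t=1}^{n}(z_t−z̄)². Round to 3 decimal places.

Mean z̄ = (2.7 − 4.0 + 0.9 − 2.8 + 4.6 − 3.6)/6 = -0.3667
Deviations from mean: 3.0667, -3.6333, 1.2667, -2.4333, 4.9667, -3.2333
Σ(z_t−z̄)(z_{t+3}−z̄) = (-7.4622) + (-18.0456) + (-4.0956) = -29.6033
Denominator Σ(z_t−z̄)² = 65.2533
r_3 = -29.6033 / 65.2533 = -0.454

-0.454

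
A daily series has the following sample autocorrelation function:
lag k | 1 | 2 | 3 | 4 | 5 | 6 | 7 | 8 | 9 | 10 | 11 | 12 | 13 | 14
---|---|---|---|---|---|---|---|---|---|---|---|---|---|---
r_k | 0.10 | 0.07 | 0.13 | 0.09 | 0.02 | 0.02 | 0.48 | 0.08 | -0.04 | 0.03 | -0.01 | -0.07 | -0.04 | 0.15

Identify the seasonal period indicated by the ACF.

The largest autocorrelation is r_7 = 0.48, with a weaker echo at lag 14 (0.15); the remaining lags stay at or below 0.13.
The dominant spike at lag 7 indicates a seasonal period of 7.

7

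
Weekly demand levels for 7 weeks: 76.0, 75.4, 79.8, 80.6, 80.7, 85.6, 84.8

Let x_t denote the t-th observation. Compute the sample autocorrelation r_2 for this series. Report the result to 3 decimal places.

Mean x̄ = (76.0 + 75.4 + 79.8 + 80.6 + 80.7 + 85.6 + 84.8)/7 = 80.4143
Deviations from mean: -4.4143, -5.0143, -0.6143, 0.1857, 0.2857, 5.1857, 4.3857
Numerator Σ_{t=1}^{5}(x_t−x̄)(x_{t+2}−x̄) = 3.8210
Denominator Σ(x_t−x̄)² = 91.2486
r_2 = 3.8210 / 91.2486 = 0.042

0.042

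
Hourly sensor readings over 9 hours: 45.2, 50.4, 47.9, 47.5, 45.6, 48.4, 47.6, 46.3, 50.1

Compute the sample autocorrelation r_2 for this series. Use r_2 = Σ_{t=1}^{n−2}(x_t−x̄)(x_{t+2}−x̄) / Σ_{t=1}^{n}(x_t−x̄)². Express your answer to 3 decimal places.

Mean x̄ = (45.2 + 50.4 + 47.9 + 47.5 + 45.6 + 48.4 + 47.6 + 46.3 + 50.1)/9 = 47.6667
Σ(x_t−x̄)(x_{t+2}−x̄) = (-0.5756) + (-0.4556) + (-0.4822) + (-0.1222) + (0.1378) + (-1.0022) + (-0.1622) = -2.6622
Denominator Σ(x_t−x̄)² = 26.2400
r_2 = -2.6622 / 26.2400 = -0.101

-0.101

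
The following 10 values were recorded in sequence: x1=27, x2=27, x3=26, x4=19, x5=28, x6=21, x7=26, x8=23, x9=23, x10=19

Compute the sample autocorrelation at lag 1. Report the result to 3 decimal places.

Mean x̄ = (27 + 27 + 26 + 19 + 28 + 21 + 26 + 23 + 23 + 19)/10 = 23.9000
Numerator Σ_{t=1}^{9}(x_t−x̄)(x_{t+1}−x̄) = -28.9100
Denominator Σ(x_t−x̄)² = 102.9000
r_1 = -28.9100 / 102.9000 = -0.281

-0.281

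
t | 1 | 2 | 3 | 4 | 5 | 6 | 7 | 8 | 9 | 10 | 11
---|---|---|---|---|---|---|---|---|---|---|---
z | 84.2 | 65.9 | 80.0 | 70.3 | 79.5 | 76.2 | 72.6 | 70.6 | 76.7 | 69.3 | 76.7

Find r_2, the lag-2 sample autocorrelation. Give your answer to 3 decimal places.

Mean z̄ = (84.2 + 65.9 + 80.0 + 70.3 + 79.5 + 76.2 + 72.6 + 70.6 + 76.7 + 69.3 + 76.7)/11 = 74.7273
Numerator Σ_{t=1}^{9}(z_t−z̄)(z_{t+2}−z̄) = 113.5367
Denominator Σ(z_t−z̄)² = 298.8018
r_2 = 113.5367 / 298.8018 = 0.380

0.380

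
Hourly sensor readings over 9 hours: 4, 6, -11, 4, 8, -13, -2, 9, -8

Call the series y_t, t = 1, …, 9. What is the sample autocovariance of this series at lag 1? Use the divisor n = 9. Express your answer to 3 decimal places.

Mean ȳ = (4 + 6 − 11 + 4 + 8 − 13 − 2 + 9 − 8)/9 = -0.3333
Σ_{t=1}^{8}(y_t−ȳ)(y_{t+1}−ȳ) = -221.7778
γ_1 = -221.7778 / 9 = -24.642

-24.642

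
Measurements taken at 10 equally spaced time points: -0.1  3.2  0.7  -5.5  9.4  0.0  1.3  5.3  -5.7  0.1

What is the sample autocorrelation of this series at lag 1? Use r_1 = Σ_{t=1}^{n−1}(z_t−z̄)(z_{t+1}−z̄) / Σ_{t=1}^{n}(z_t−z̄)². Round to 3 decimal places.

-0.466

Mean z̄ = (-0.1 + 3.2 + 0.7 − 5.5 + 9.4 + 0.0 + 1.3 + 5.3 − 5.7 + 0.1)/10 = 0.8700
Numerator Σ_{t=1}^{9}(z_t−z̄)(z_{t+1}−z̄) = -85.8459
Denominator Σ(z_t−z̄)² = 184.0610
r_1 = -85.8459 / 184.0610 = -0.466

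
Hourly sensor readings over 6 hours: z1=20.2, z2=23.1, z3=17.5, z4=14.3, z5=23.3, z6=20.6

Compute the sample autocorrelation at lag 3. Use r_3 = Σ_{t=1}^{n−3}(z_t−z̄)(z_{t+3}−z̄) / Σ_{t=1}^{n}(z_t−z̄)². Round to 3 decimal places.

Mean z̄ = (20.2 + 23.1 + 17.5 + 14.3 + 23.3 + 20.6)/6 = 19.8333
Deviations from mean: 0.3667, 3.2667, -2.3333, -5.5333, 3.4667, 0.7667
Σ(z_t−z̄)(z_{t+3}−z̄) = (-2.0289) + (11.3244) + (-1.7889) = 7.5067
Denominator Σ(z_t−z̄)² = 59.4733
r_3 = 7.5067 / 59.4733 = 0.126

0.126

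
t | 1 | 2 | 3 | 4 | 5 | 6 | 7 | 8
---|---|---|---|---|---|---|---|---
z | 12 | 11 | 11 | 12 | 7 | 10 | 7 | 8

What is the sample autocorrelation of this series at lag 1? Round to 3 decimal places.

0.141

Mean z̄ = (12 + 11 + 11 + 12 + 7 + 10 + 7 + 8)/8 = 9.7500
Σ(z_t−z̄)(z_{t+1}−z̄) = (2.8125) + (1.5625) + (2.8125) + (-6.1875) + (-0.6875) + (-0.6875) + (4.8125) = 4.4375
Denominator Σ(z_t−z̄)² = 31.5000
r_1 = 4.4375 / 31.5000 = 0.141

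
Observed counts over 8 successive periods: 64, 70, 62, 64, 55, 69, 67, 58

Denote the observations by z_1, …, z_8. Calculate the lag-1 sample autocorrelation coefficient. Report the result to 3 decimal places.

Mean z̄ = (64 + 70 + 62 + 64 + 55 + 69 + 67 + 58)/8 = 63.6250
Σ(z_t−z̄)(z_{t+1}−z̄) = (2.3906) + (-10.3594) + (-0.6094) + (-3.2344) + (-46.3594) + (18.1406) + (-18.9844) = -59.0156
Denominator Σ(z_t−z̄)² = 189.8750
r_1 = -59.0156 / 189.8750 = -0.311

-0.311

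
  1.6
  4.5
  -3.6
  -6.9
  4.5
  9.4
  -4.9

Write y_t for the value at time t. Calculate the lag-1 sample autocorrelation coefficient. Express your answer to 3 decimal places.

Mean ȳ = (1.6 + 4.5 − 3.6 − 6.9 + 4.5 + 9.4 − 4.9)/7 = 0.6571
Deviations from mean: 0.9429, 3.8429, -4.2571, -7.5571, 3.8429, 8.7429, -5.5571
Numerator Σ_{t=1}^{6}(y_t−ȳ)(y_{t+1}−ȳ) = -24.5933
Denominator Σ(y_t−ȳ)² = 212.9771
r_1 = -24.5933 / 212.9771 = -0.115

-0.115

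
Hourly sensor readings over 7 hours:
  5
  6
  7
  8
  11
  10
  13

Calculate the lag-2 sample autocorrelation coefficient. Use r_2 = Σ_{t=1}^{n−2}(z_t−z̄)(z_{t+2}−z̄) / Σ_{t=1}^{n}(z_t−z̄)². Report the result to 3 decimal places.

Mean z̄ = (5 + 6 + 7 + 8 + 11 + 10 + 13)/7 = 8.5714
Deviations from mean: -3.5714, -2.5714, -1.5714, -0.5714, 2.4286, 1.4286, 4.4286
Σ(z_t−z̄)(z_{t+2}−z̄) = (5.6122) + (1.4694) + (-3.8163) + (-0.8163) + (10.7551) = 13.2041
Denominator Σ(z_t−z̄)² = 49.7143
r_2 = 13.2041 / 49.7143 = 0.266

0.266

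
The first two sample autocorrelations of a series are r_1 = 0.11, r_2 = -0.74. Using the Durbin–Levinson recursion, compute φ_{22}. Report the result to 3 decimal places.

-0.761

φ_{22} = (r_2 − r_1²) / (1 − r_1²)
r_1² = (0.11)² = 0.0121
Numerator = -0.74 − 0.0121 = -0.7521; denominator = 1 − 0.0121 = 0.9879
φ_{22} = -0.7521 / 0.9879 = -0.761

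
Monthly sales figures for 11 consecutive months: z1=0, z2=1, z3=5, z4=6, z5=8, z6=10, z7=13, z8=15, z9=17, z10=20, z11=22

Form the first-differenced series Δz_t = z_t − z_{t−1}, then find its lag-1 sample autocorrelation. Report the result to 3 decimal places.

First differences Δz: 1, 4, 1, 2, 2, 3, 2, 2, 3, 2
Mean of differences = 2.2000
Numerator Σ(Δz_t−Δz̄)(Δz_{t+1}−Δz̄) = -4.6400
Denominator Σ(Δz_t−Δz̄)² = 7.6000
r_1(Δz) = -4.6400 / 7.6000 = -0.611

-0.611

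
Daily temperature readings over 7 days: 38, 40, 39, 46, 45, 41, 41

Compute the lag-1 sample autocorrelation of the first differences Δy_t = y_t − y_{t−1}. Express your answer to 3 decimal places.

-0.183

First differences Δy: 2, -1, 7, -1, -4, 0
Mean of differences = 0.5000
Numerator Σ(Δy_t−Δȳ)(Δy_{t+1}−Δȳ) = -12.7500
Denominator Σ(Δy_t−Δȳ)² = 69.5000
r_1(Δy) = -12.7500 / 69.5000 = -0.183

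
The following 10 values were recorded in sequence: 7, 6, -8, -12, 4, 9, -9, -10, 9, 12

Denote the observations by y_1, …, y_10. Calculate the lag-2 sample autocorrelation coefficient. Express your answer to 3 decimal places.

Mean ȳ = (7 + 6 − 8 − 12 + 4 + 9 − 9 − 10 + 9 + 12)/10 = 0.8000
Numerator Σ_{t=1}^{8}(y_t−ȳ)(y_{t+2}−ȳ) = -575.4800
Denominator Σ(y_t−ȳ)² = 789.6000
r_2 = -575.4800 / 789.6000 = -0.729

-0.729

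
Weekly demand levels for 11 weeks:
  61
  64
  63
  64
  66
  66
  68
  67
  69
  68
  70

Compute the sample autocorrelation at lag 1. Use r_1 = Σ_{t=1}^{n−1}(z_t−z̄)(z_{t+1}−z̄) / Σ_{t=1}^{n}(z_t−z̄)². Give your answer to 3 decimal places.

0.539

Mean z̄ = (61 + 64 + 63 + 64 + 66 + 66 + 68 + 67 + 69 + 68 + 70)/11 = 66.0000
Numerator Σ_{t=1}^{10}(z_t−z̄)(z_{t+1}−z̄) = 41.0000
Denominator Σ(z_t−z̄)² = 76.0000
r_1 = 41.0000 / 76.0000 = 0.539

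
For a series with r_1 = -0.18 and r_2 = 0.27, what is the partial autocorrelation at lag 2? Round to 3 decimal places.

0.246

φ_{22} = (r_2 − r_1²) / (1 − r_1²)
r_1² = (-0.18)² = 0.0324
Numerator = 0.27 − 0.0324 = 0.2376; denominator = 1 − 0.0324 = 0.9676
φ_{22} = 0.2376 / 0.9676 = 0.246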